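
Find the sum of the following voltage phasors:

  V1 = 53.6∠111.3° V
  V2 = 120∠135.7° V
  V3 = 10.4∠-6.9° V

Step 1 — Convert each phasor to rectangular form:
  V1 = 53.6·(cos(111.3°) + j·sin(111.3°)) = -19.47 + j49.94 V
  V2 = 120·(cos(135.7°) + j·sin(135.7°)) = -85.88 + j83.81 V
  V3 = 10.4·(cos(-6.9°) + j·sin(-6.9°)) = 10.32 - j1.249 V
Step 2 — Sum components: V_total = -95.03 + j132.5 V.
Step 3 — Convert to polar: |V_total| = 163.1 V, ∠V_total = 125.6°.

V_total = 163.1∠125.6° V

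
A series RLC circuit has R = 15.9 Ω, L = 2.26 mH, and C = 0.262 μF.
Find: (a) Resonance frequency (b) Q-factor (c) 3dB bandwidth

Step 1 — Resonance condition Im(Z)=0 gives ω₀ = 1/√(LC).
Step 2 — ω₀ = 1/√(0.00226·2.62e-07) = 4.11e+04 rad/s.
Step 3 — f₀ = ω₀/(2π) = 6541 Hz.
Step 4 — Series Q: Q = ω₀L/R = 4.11e+04·0.00226/15.9 = 5.841.
Step 5 — 3dB bandwidth: Δω = ω₀/Q = 7035 rad/s; BW = Δω/(2π) = 1120 Hz.

(a) f₀ = 6541 Hz  (b) Q = 5.841  (c) BW = 1120 Hz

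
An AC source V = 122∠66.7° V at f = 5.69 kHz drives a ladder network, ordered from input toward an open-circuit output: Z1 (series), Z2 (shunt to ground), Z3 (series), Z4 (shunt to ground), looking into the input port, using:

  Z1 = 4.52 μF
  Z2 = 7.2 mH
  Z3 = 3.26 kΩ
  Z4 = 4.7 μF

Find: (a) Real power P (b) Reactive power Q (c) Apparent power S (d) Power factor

Step 1 — Angular frequency: ω = 2π·f = 2π·5690 = 3.575e+04 rad/s.
Step 2 — Component impedances:
  Z1: Z = 1/(jωC) = -j/(ω·C) = 0 - j6.188 Ω
  Z2: Z = jωL = j·3.575e+04·0.0072 = 0 + j257.4 Ω
  Z3: Z = R = 3260 Ω
  Z4: Z = 1/(jωC) = -j/(ω·C) = 0 - j5.951 Ω
Step 3 — Ladder network (open output): work backward from the far end, alternating series and parallel combinations. Z_in = 20.2 + j249.7 Ω = 250.5∠85.4° Ω.
Step 4 — Source phasor: V = 122∠66.7° V = 48.26 + j112.1 V.
Step 5 — Current: I = V / Z = 0.4614 - j0.1559 A = 0.4871∠-18.7° A.
Step 6 — Complex power: S = V·I* = 4.793 + j59.23 VA.
Step 7 — Real power: P = Re(S) = 4.793 W.
Step 8 — Reactive power: Q = Im(S) = 59.23 VAR.
Step 9 — Apparent power: |S| = 59.42 VA.
Step 10 — Power factor: PF = P/|S| = 0.08066 (lagging).

(a) P = 4.793 W  (b) Q = 59.23 VAR  (c) S = 59.42 VA  (d) PF = 0.08066 (lagging)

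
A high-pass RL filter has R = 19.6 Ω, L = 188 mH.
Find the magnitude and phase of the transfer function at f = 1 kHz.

Step 1 — Angular frequency: ω = 2π·1000 = 6283 rad/s.
Step 2 — Transfer function: H(jω) = jωL/(R + jωL).
Step 3 — Numerator jωL = j·1181; denominator R + jωL = 19.6 + j1181.
Step 4 — H = 0.9997 + j0.01659.
Step 5 — Magnitude: |H| = 0.9999 (-0.0 dB); phase: φ = 1.0°.

|H| = 0.9999 (-0.0 dB), φ = 1.0°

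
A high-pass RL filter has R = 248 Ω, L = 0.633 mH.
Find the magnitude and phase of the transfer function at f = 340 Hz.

Step 1 — Angular frequency: ω = 2π·340 = 2136 rad/s.
Step 2 — Transfer function: H(jω) = jωL/(R + jωL).
Step 3 — Numerator jωL = j·1.352; denominator R + jωL = 248 + j1.352.
Step 4 — H = 2.973e-05 + j0.005453.
Step 5 — Magnitude: |H| = 0.005453 (-45.3 dB); phase: φ = 89.7°.

|H| = 0.005453 (-45.3 dB), φ = 89.7°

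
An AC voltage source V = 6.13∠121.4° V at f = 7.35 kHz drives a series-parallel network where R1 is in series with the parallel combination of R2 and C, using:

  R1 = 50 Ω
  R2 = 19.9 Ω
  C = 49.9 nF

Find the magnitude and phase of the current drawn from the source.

Step 1 — Angular frequency: ω = 2π·f = 2π·7350 = 4.618e+04 rad/s.
Step 2 — Component impedances:
  R1: Z = R = 50 Ω
  R2: Z = R = 19.9 Ω
  C: Z = 1/(jωC) = -j/(ω·C) = 0 - j433.9 Ω
Step 3 — Parallel branch: R2 || C = 1/(1/R2 + 1/C) = 19.86 - j0.9107 Ω.
Step 4 — Series with R1: Z_total = R1 + (R2 || C) = 69.86 - j0.9107 Ω = 69.86∠-0.7° Ω.
Step 5 — Source phasor: V = 6.13∠121.4° V = -3.194 + j5.232 V.
Step 6 — Ohm's law: I = V / Z_total = (-3.194 + j5.232) / (69.86 - j0.9107) = -0.04669 + j0.07429 A.
Step 7 — Convert to polar: |I| = 0.08774 A, ∠I = 122.1°.

I = 0.08774∠122.1° A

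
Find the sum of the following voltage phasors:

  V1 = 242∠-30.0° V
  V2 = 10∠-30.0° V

Step 1 — Convert each phasor to rectangular form:
  V1 = 242·(cos(-30.0°) + j·sin(-30.0°)) = 209.6 - j121 V
  V2 = 10·(cos(-30.0°) + j·sin(-30.0°)) = 8.66 - j5 V
Step 2 — Sum components: V_total = 218.2 - j126 V.
Step 3 — Convert to polar: |V_total| = 252 V, ∠V_total = -30.0°.

V_total = 252∠-30.0° V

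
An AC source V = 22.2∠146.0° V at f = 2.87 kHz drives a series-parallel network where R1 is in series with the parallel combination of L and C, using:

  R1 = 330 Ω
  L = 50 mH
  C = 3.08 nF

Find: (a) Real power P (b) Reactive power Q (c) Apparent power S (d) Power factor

Step 1 — Angular frequency: ω = 2π·f = 2π·2870 = 1.803e+04 rad/s.
Step 2 — Component impedances:
  R1: Z = R = 330 Ω
  L: Z = jωL = j·1.803e+04·0.05 = 0 + j901.6 Ω
  C: Z = 1/(jωC) = -j/(ω·C) = 0 - j1.8e+04 Ω
Step 3 — Parallel branch: L || C = 1/(1/L + 1/C) = 0 + j949.2 Ω.
Step 4 — Series with R1: Z_total = R1 + (L || C) = 330 + j949.2 Ω = 1005∠70.8° Ω.
Step 5 — Source phasor: V = 22.2∠146.0° V = -18.4 + j12.41 V.
Step 6 — Current: I = V / Z = 0.005654 + j0.02136 A = 0.02209∠75.2° A.
Step 7 — Complex power: S = V·I* = 0.1611 + j0.4632 VA.
Step 8 — Real power: P = Re(S) = 0.1611 W.
Step 9 — Reactive power: Q = Im(S) = 0.4632 VAR.
Step 10 — Apparent power: |S| = 0.4904 VA.
Step 11 — Power factor: PF = P/|S| = 0.3284 (lagging).

(a) P = 0.1611 W  (b) Q = 0.4632 VAR  (c) S = 0.4904 VA  (d) PF = 0.3284 (lagging)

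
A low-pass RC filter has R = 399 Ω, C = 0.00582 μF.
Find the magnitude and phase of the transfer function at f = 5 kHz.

Step 1 — Angular frequency: ω = 2π·5000 = 3.142e+04 rad/s.
Step 2 — Transfer function: H(jω) = 1/(1 + jωRC).
Step 3 — Denominator: 1 + jωRC = 1 + j·3.142e+04·399·5.82e-09 = 1 + j0.07295.
Step 4 — H = 0.9947 - j0.07257.
Step 5 — Magnitude: |H| = 0.9973 (-0.0 dB); phase: φ = -4.2°.

|H| = 0.9973 (-0.0 dB), φ = -4.2°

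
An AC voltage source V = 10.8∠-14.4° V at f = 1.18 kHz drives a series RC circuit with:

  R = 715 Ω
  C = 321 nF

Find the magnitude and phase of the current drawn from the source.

Step 1 — Angular frequency: ω = 2π·f = 2π·1180 = 7414 rad/s.
Step 2 — Component impedances:
  R: Z = R = 715 Ω
  C: Z = 1/(jωC) = -j/(ω·C) = 0 - j420.2 Ω
Step 3 — Series combination: Z_total = R + C = 715 - j420.2 Ω = 829.3∠-30.4° Ω.
Step 4 — Source phasor: V = 10.8∠-14.4° V = 10.46 - j2.686 V.
Step 5 — Ohm's law: I = V / Z_total = (10.46 - j2.686) / (715 - j420.2) = 0.01252 + j0.003599 A.
Step 6 — Convert to polar: |I| = 0.01302 A, ∠I = 16.0°.

I = 0.01302∠16.0° A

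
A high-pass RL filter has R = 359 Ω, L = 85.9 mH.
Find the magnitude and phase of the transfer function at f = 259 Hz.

Step 1 — Angular frequency: ω = 2π·259 = 1627 rad/s.
Step 2 — Transfer function: H(jω) = jωL/(R + jωL).
Step 3 — Numerator jωL = j·139.8; denominator R + jωL = 359 + j139.8.
Step 4 — H = 0.1317 + j0.3381.
Step 5 — Magnitude: |H| = 0.3628 (-8.8 dB); phase: φ = 68.7°.

|H| = 0.3628 (-8.8 dB), φ = 68.7°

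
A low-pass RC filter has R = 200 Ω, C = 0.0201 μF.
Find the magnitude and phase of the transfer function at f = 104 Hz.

Step 1 — Angular frequency: ω = 2π·104 = 653.5 rad/s.
Step 2 — Transfer function: H(jω) = 1/(1 + jωRC).
Step 3 — Denominator: 1 + jωRC = 1 + j·653.5·200·2.01e-08 = 1 + j0.002627.
Step 4 — H = 1 - j0.002627.
Step 5 — Magnitude: |H| = 1 (-0.0 dB); phase: φ = -0.2°.

|H| = 1 (-0.0 dB), φ = -0.2°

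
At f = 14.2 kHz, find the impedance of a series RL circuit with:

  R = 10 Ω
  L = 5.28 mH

Step 1 — Angular frequency: ω = 2π·f = 2π·1.42e+04 = 8.922e+04 rad/s.
Step 2 — Component impedances:
  R: Z = R = 10 Ω
  L: Z = jωL = j·8.922e+04·0.00528 = 0 + j471.1 Ω
Step 3 — Series combination: Z_total = R + L = 10 + j471.1 Ω = 471.2∠88.8° Ω.

Z = 10 + j471.1 Ω = 471.2∠88.8° Ω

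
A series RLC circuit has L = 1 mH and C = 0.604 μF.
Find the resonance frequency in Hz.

Step 1 — Resonance condition Im(Z)=0 gives ω₀ = 1/√(LC).
Step 2 — ω₀ = 1/√(0.001·6.04e-07) = 4.069e+04 rad/s.
Step 3 — f₀ = ω₀/(2π) = 6476 Hz.

f₀ = 6476 Hz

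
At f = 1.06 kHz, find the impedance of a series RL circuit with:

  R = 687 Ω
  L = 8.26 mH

Step 1 — Angular frequency: ω = 2π·f = 2π·1060 = 6660 rad/s.
Step 2 — Component impedances:
  R: Z = R = 687 Ω
  L: Z = jωL = j·6660·0.00826 = 0 + j55.01 Ω
Step 3 — Series combination: Z_total = R + L = 687 + j55.01 Ω = 689.2∠4.6° Ω.

Z = 687 + j55.01 Ω = 689.2∠4.6° Ω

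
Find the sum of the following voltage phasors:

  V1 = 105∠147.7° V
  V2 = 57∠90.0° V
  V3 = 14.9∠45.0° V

Step 1 — Convert each phasor to rectangular form:
  V1 = 105·(cos(147.7°) + j·sin(147.7°)) = -88.75 + j56.11 V
  V2 = 57·(cos(90.0°) + j·sin(90.0°)) = 0 + j57 V
  V3 = 14.9·(cos(45.0°) + j·sin(45.0°)) = 10.54 + j10.54 V
Step 2 — Sum components: V_total = -78.22 + j123.6 V.
Step 3 — Convert to polar: |V_total| = 146.3 V, ∠V_total = 122.3°.

V_total = 146.3∠122.3° V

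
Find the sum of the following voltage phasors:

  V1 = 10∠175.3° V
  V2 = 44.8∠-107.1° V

Step 1 — Convert each phasor to rectangular form:
  V1 = 10·(cos(175.3°) + j·sin(175.3°)) = -9.966 + j0.8194 V
  V2 = 44.8·(cos(-107.1°) + j·sin(-107.1°)) = -13.17 - j42.82 V
Step 2 — Sum components: V_total = -23.14 - j42 V.
Step 3 — Convert to polar: |V_total| = 47.95 V, ∠V_total = -118.9°.

V_total = 47.95∠-118.9° V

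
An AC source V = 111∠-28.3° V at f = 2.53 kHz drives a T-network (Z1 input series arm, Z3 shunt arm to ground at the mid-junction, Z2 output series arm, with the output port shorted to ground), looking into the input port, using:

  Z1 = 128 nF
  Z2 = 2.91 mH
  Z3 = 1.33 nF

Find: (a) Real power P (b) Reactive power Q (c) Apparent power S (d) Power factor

Step 1 — Angular frequency: ω = 2π·f = 2π·2530 = 1.59e+04 rad/s.
Step 2 — Component impedances:
  Z1: Z = 1/(jωC) = -j/(ω·C) = 0 - j491.5 Ω
  Z2: Z = jωL = j·1.59e+04·0.00291 = 0 + j46.26 Ω
  Z3: Z = 1/(jωC) = -j/(ω·C) = 0 - j4.73e+04 Ω
Step 3 — With the output port shorted to ground, the output series arm Z2 runs from the junction to ground; the shunt arm Z3 also runs from the junction to ground. They appear in parallel: Z3 || Z2 = 0 + j46.3 Ω.
Step 4 — Series with input arm Z1: Z_in = Z1 + (Z3 || Z2) = 0 - j445.2 Ω = 445.2∠-90.0° Ω.
Step 5 — Source phasor: V = 111∠-28.3° V = 97.73 - j52.62 V.
Step 6 — Current: I = V / Z = 0.1182 + j0.2195 A = 0.2493∠61.7° A.
Step 7 — Complex power: S = V·I* = 0 - j27.68 VA.
Step 8 — Real power: P = Re(S) = 0 W.
Step 9 — Reactive power: Q = Im(S) = -27.68 VAR.
Step 10 — Apparent power: |S| = 27.68 VA.
Step 11 — Power factor: PF = P/|S| = 0 (leading).

(a) P = 0 W  (b) Q = -27.68 VAR  (c) S = 27.68 VA  (d) PF = 0 (leading)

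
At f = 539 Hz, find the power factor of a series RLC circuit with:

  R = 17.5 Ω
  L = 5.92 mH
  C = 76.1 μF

Step 1 — Angular frequency: ω = 2π·f = 2π·539 = 3387 rad/s.
Step 2 — Component impedances:
  R: Z = R = 17.5 Ω
  L: Z = jωL = j·3387·0.00592 = 0 + j20.05 Ω
  C: Z = 1/(jωC) = -j/(ω·C) = 0 - j3.88 Ω
Step 3 — Series combination: Z_total = R + L + C = 17.5 + j16.17 Ω = 23.83∠42.7° Ω.
Step 4 — Power factor: PF = cos(φ) = Re(Z)/|Z| = 17.5/23.826 = 0.7345.
Step 5 — Type: Im(Z) = 16.17 ⇒ lagging (phase φ = 42.7°).

PF = 0.7345 (lagging, φ = 42.7°)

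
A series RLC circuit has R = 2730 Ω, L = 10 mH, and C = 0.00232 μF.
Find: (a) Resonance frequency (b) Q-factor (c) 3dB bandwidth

Step 1 — Resonance condition Im(Z)=0 gives ω₀ = 1/√(LC).
Step 2 — ω₀ = 1/√(0.01·2.32e-09) = 2.076e+05 rad/s.
Step 3 — f₀ = ω₀/(2π) = 3.304e+04 Hz.
Step 4 — Series Q: Q = ω₀L/R = 2.076e+05·0.01/2730 = 0.7605.
Step 5 — 3dB bandwidth: Δω = ω₀/Q = 2.73e+05 rad/s; BW = Δω/(2π) = 4.345e+04 Hz.

(a) f₀ = 3.304e+04 Hz  (b) Q = 0.7605  (c) BW = 4.345e+04 Hz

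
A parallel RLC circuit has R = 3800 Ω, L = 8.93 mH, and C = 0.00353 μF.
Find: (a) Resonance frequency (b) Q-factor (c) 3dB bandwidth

Step 1 — Resonance: ω₀ = 1/√(LC) = 1/√(0.00893·3.53e-09) = 1.781e+05 rad/s.
Step 2 — f₀ = ω₀/(2π) = 2.835e+04 Hz.
Step 3 — Parallel Q: Q = R/(ω₀L) = 3800/(1.781e+05·0.00893) = 2.389.
Step 4 — Bandwidth: Δω = ω₀/Q = 7.455e+04 rad/s; BW = Δω/(2π) = 1.186e+04 Hz.

(a) f₀ = 2.835e+04 Hz  (b) Q = 2.389  (c) BW = 1.186e+04 Hz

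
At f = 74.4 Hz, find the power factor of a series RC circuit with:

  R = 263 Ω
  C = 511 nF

Step 1 — Angular frequency: ω = 2π·f = 2π·74.4 = 467.5 rad/s.
Step 2 — Component impedances:
  R: Z = R = 263 Ω
  C: Z = 1/(jωC) = -j/(ω·C) = 0 - j4186 Ω
Step 3 — Series combination: Z_total = R + C = 263 - j4186 Ω = 4195∠-86.4° Ω.
Step 4 — Power factor: PF = cos(φ) = Re(Z)/|Z| = 263/4194.5 = 0.0627.
Step 5 — Type: Im(Z) = -4186 ⇒ leading (phase φ = -86.4°).

PF = 0.0627 (leading, φ = -86.4°)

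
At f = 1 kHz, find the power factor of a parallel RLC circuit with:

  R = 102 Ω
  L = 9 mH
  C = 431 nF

Step 1 — Angular frequency: ω = 2π·f = 2π·1000 = 6283 rad/s.
Step 2 — Component impedances:
  R: Z = R = 102 Ω
  L: Z = jωL = j·6283·0.009 = 0 + j56.55 Ω
  C: Z = 1/(jωC) = -j/(ω·C) = 0 - j369.3 Ω
Step 3 — Parallel combination: 1/Z_total = 1/R + 1/L + 1/C; Z_total = 30.6 + j46.74 Ω = 55.87∠56.8° Ω.
Step 4 — Power factor: PF = cos(φ) = Re(Z)/|Z| = 30.6/55.87 = 0.5477.
Step 5 — Type: Im(Z) = 46.74 ⇒ lagging (phase φ = 56.8°).

PF = 0.5477 (lagging, φ = 56.8°)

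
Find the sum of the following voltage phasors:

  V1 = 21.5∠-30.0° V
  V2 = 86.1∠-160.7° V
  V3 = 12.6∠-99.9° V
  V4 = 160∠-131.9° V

Step 1 — Convert each phasor to rectangular form:
  V1 = 21.5·(cos(-30.0°) + j·sin(-30.0°)) = 18.62 - j10.75 V
  V2 = 86.1·(cos(-160.7°) + j·sin(-160.7°)) = -81.26 - j28.46 V
  V3 = 12.6·(cos(-99.9°) + j·sin(-99.9°)) = -2.166 - j12.41 V
  V4 = 160·(cos(-131.9°) + j·sin(-131.9°)) = -106.9 - j119.1 V
Step 2 — Sum components: V_total = -171.7 - j170.7 V.
Step 3 — Convert to polar: |V_total| = 242.1 V, ∠V_total = -135.2°.

V_total = 242.1∠-135.2° V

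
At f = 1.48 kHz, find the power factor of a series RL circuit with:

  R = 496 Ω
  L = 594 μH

Step 1 — Angular frequency: ω = 2π·f = 2π·1480 = 9299 rad/s.
Step 2 — Component impedances:
  R: Z = R = 496 Ω
  L: Z = jωL = j·9299·0.000594 = 0 + j5.524 Ω
Step 3 — Series combination: Z_total = R + L = 496 + j5.524 Ω = 496∠0.6° Ω.
Step 4 — Power factor: PF = cos(φ) = Re(Z)/|Z| = 496/496.03 = 0.9999.
Step 5 — Type: Im(Z) = 5.524 ⇒ lagging (phase φ = 0.6°).

PF = 0.9999 (lagging, φ = 0.6°)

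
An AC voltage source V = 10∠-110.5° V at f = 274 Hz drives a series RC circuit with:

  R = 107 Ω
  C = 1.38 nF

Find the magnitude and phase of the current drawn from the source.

Step 1 — Angular frequency: ω = 2π·f = 2π·274 = 1722 rad/s.
Step 2 — Component impedances:
  R: Z = R = 107 Ω
  C: Z = 1/(jωC) = -j/(ω·C) = 0 - j4.209e+05 Ω
Step 3 — Series combination: Z_total = R + C = 107 - j4.209e+05 Ω = 4.209e+05∠-90.0° Ω.
Step 4 — Source phasor: V = 10∠-110.5° V = -3.502 - j9.367 V.
Step 5 — Ohm's law: I = V / Z_total = (-3.502 - j9.367) / (107 - j4.209e+05) = 2.225e-05 - j8.326e-06 A.
Step 6 — Convert to polar: |I| = 2.376e-05 A, ∠I = -20.5°.

I = 2.376e-05∠-20.5° A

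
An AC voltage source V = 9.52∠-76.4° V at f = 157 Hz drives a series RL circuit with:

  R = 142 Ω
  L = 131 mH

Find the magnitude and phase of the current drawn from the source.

Step 1 — Angular frequency: ω = 2π·f = 2π·157 = 986.5 rad/s.
Step 2 — Component impedances:
  R: Z = R = 142 Ω
  L: Z = jωL = j·986.5·0.131 = 0 + j129.2 Ω
Step 3 — Series combination: Z_total = R + L = 142 + j129.2 Ω = 192∠42.3° Ω.
Step 4 — Source phasor: V = 9.52∠-76.4° V = 2.239 - j9.253 V.
Step 5 — Ohm's law: I = V / Z_total = (2.239 - j9.253) / (142 + j129.2) = -0.02381 - j0.04349 A.
Step 6 — Convert to polar: |I| = 0.04958 A, ∠I = -118.7°.

I = 0.04958∠-118.7° A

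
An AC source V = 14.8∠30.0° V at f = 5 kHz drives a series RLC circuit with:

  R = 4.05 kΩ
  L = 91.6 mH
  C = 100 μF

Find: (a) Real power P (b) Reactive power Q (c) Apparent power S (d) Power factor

Step 1 — Angular frequency: ω = 2π·f = 2π·5000 = 3.142e+04 rad/s.
Step 2 — Component impedances:
  R: Z = R = 4050 Ω
  L: Z = jωL = j·3.142e+04·0.0916 = 0 + j2878 Ω
  C: Z = 1/(jωC) = -j/(ω·C) = 0 - j0.3183 Ω
Step 3 — Series combination: Z_total = R + L + C = 4050 + j2877 Ω = 4968∠35.4° Ω.
Step 4 — Source phasor: V = 14.8∠30.0° V = 12.82 + j7.4 V.
Step 5 — Current: I = V / Z = 0.002966 - j0.00028 A = 0.002979∠-5.4° A.
Step 6 — Complex power: S = V·I* = 0.03594 + j0.02554 VA.
Step 7 — Real power: P = Re(S) = 0.03594 W.
Step 8 — Reactive power: Q = Im(S) = 0.02554 VAR.
Step 9 — Apparent power: |S| = 0.04409 VA.
Step 10 — Power factor: PF = P/|S| = 0.8152 (lagging).

(a) P = 0.03594 W  (b) Q = 0.02554 VAR  (c) S = 0.04409 VA  (d) PF = 0.8152 (lagging)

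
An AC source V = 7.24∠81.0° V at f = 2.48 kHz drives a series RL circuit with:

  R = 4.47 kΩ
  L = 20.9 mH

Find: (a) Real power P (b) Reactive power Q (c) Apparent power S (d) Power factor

Step 1 — Angular frequency: ω = 2π·f = 2π·2480 = 1.558e+04 rad/s.
Step 2 — Component impedances:
  R: Z = R = 4470 Ω
  L: Z = jωL = j·1.558e+04·0.0209 = 0 + j325.7 Ω
Step 3 — Series combination: Z_total = R + L = 4470 + j325.7 Ω = 4482∠4.2° Ω.
Step 4 — Source phasor: V = 7.24∠81.0° V = 1.133 + j7.151 V.
Step 5 — Current: I = V / Z = 0.000368 + j0.001573 A = 0.001615∠76.8° A.
Step 6 — Complex power: S = V·I* = 0.01166 + j0.0008498 VA.
Step 7 — Real power: P = Re(S) = 0.01166 W.
Step 8 — Reactive power: Q = Im(S) = 0.0008498 VAR.
Step 9 — Apparent power: |S| = 0.0117 VA.
Step 10 — Power factor: PF = P/|S| = 0.9974 (lagging).

(a) P = 0.01166 W  (b) Q = 0.0008498 VAR  (c) S = 0.0117 VA  (d) PF = 0.9974 (lagging)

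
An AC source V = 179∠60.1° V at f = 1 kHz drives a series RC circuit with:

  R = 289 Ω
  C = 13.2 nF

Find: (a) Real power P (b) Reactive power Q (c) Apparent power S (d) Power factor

Step 1 — Angular frequency: ω = 2π·f = 2π·1000 = 6283 rad/s.
Step 2 — Component impedances:
  R: Z = R = 289 Ω
  C: Z = 1/(jωC) = -j/(ω·C) = 0 - j1.206e+04 Ω
Step 3 — Series combination: Z_total = R + C = 289 - j1.206e+04 Ω = 1.206e+04∠-88.6° Ω.
Step 4 — Source phasor: V = 179∠60.1° V = 89.23 + j155.2 V.
Step 5 — Current: I = V / Z = -0.01269 + j0.007705 A = 0.01484∠148.7° A.
Step 6 — Complex power: S = V·I* = 0.06366 - j2.656 VA.
Step 7 — Real power: P = Re(S) = 0.06366 W.
Step 8 — Reactive power: Q = Im(S) = -2.656 VAR.
Step 9 — Apparent power: |S| = 2.657 VA.
Step 10 — Power factor: PF = P/|S| = 0.02396 (leading).

(a) P = 0.06366 W  (b) Q = -2.656 VAR  (c) S = 2.657 VA  (d) PF = 0.02396 (leading)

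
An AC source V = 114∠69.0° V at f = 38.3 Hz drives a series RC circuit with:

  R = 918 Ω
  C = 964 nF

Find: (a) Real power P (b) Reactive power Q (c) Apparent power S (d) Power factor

Step 1 — Angular frequency: ω = 2π·f = 2π·38.3 = 240.6 rad/s.
Step 2 — Component impedances:
  R: Z = R = 918 Ω
  C: Z = 1/(jωC) = -j/(ω·C) = 0 - j4311 Ω
Step 3 — Series combination: Z_total = R + C = 918 - j4311 Ω = 4407∠-78.0° Ω.
Step 4 — Source phasor: V = 114∠69.0° V = 40.85 + j106.4 V.
Step 5 — Current: I = V / Z = -0.02169 + j0.0141 A = 0.02587∠147.0° A.
Step 6 — Complex power: S = V·I* = 0.6142 - j2.884 VA.
Step 7 — Real power: P = Re(S) = 0.6142 W.
Step 8 — Reactive power: Q = Im(S) = -2.884 VAR.
Step 9 — Apparent power: |S| = 2.949 VA.
Step 10 — Power factor: PF = P/|S| = 0.2083 (leading).

(a) P = 0.6142 W  (b) Q = -2.884 VAR  (c) S = 2.949 VA  (d) PF = 0.2083 (leading)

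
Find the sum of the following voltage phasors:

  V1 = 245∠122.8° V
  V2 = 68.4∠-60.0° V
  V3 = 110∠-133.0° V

Step 1 — Convert each phasor to rectangular form:
  V1 = 245·(cos(122.8°) + j·sin(122.8°)) = -132.7 + j205.9 V
  V2 = 68.4·(cos(-60.0°) + j·sin(-60.0°)) = 34.2 - j59.24 V
  V3 = 110·(cos(-133.0°) + j·sin(-133.0°)) = -75.02 - j80.45 V
Step 2 — Sum components: V_total = -173.5 + j66.25 V.
Step 3 — Convert to polar: |V_total| = 185.8 V, ∠V_total = 159.1°.

V_total = 185.8∠159.1° V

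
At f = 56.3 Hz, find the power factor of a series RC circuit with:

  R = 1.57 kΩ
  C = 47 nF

Step 1 — Angular frequency: ω = 2π·f = 2π·56.3 = 353.7 rad/s.
Step 2 — Component impedances:
  R: Z = R = 1570 Ω
  C: Z = 1/(jωC) = -j/(ω·C) = 0 - j6.015e+04 Ω
Step 3 — Series combination: Z_total = R + C = 1570 - j6.015e+04 Ω = 6.017e+04∠-88.5° Ω.
Step 4 — Power factor: PF = cos(φ) = Re(Z)/|Z| = 1570/6.017e+04 = 0.02609.
Step 5 — Type: Im(Z) = -6.015e+04 ⇒ leading (phase φ = -88.5°).

PF = 0.02609 (leading, φ = -88.5°)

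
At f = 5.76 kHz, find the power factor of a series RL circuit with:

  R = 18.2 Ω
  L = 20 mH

Step 1 — Angular frequency: ω = 2π·f = 2π·5760 = 3.619e+04 rad/s.
Step 2 — Component impedances:
  R: Z = R = 18.2 Ω
  L: Z = jωL = j·3.619e+04·0.02 = 0 + j723.8 Ω
Step 3 — Series combination: Z_total = R + L = 18.2 + j723.8 Ω = 724.1∠88.6° Ω.
Step 4 — Power factor: PF = cos(φ) = Re(Z)/|Z| = 18.2/724.05 = 0.02514.
Step 5 — Type: Im(Z) = 723.8 ⇒ lagging (phase φ = 88.6°).

PF = 0.02514 (lagging, φ = 88.6°)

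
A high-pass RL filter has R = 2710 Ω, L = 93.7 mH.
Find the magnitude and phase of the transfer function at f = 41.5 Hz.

Step 1 — Angular frequency: ω = 2π·41.5 = 260.8 rad/s.
Step 2 — Transfer function: H(jω) = jωL/(R + jωL).
Step 3 — Numerator jωL = j·24.43; denominator R + jωL = 2710 + j24.43.
Step 4 — H = 8.128e-05 + j0.009015.
Step 5 — Magnitude: |H| = 0.009015 (-40.9 dB); phase: φ = 89.5°.

|H| = 0.009015 (-40.9 dB), φ = 89.5°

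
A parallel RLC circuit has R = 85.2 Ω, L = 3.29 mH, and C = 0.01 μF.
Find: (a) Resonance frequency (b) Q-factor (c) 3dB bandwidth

Step 1 — Resonance: ω₀ = 1/√(LC) = 1/√(0.00329·1e-08) = 1.743e+05 rad/s.
Step 2 — f₀ = ω₀/(2π) = 2.775e+04 Hz.
Step 3 — Parallel Q: Q = R/(ω₀L) = 85.2/(1.743e+05·0.00329) = 0.1485.
Step 4 — Bandwidth: Δω = ω₀/Q = 1.174e+06 rad/s; BW = Δω/(2π) = 1.868e+05 Hz.

(a) f₀ = 2.775e+04 Hz  (b) Q = 0.1485  (c) BW = 1.868e+05 Hz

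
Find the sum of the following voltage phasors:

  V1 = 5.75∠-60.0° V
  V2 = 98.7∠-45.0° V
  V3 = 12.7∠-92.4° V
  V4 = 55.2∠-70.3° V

Step 1 — Convert each phasor to rectangular form:
  V1 = 5.75·(cos(-60.0°) + j·sin(-60.0°)) = 2.875 - j4.98 V
  V2 = 98.7·(cos(-45.0°) + j·sin(-45.0°)) = 69.79 - j69.79 V
  V3 = 12.7·(cos(-92.4°) + j·sin(-92.4°)) = -0.5318 - j12.69 V
  V4 = 55.2·(cos(-70.3°) + j·sin(-70.3°)) = 18.61 - j51.97 V
Step 2 — Sum components: V_total = 90.74 - j139.4 V.
Step 3 — Convert to polar: |V_total| = 166.4 V, ∠V_total = -56.9°.

V_total = 166.4∠-56.9° V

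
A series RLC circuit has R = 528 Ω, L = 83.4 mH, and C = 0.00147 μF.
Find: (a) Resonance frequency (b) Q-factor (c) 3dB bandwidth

Step 1 — Resonance condition Im(Z)=0 gives ω₀ = 1/√(LC).
Step 2 — ω₀ = 1/√(0.0834·1.47e-09) = 9.031e+04 rad/s.
Step 3 — f₀ = ω₀/(2π) = 1.437e+04 Hz.
Step 4 — Series Q: Q = ω₀L/R = 9.031e+04·0.0834/528 = 14.27.
Step 5 — 3dB bandwidth: Δω = ω₀/Q = 6331 rad/s; BW = Δω/(2π) = 1008 Hz.

(a) f₀ = 1.437e+04 Hz  (b) Q = 14.27  (c) BW = 1008 Hz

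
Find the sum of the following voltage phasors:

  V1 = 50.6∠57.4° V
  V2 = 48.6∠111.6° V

Step 1 — Convert each phasor to rectangular form:
  V1 = 50.6·(cos(57.4°) + j·sin(57.4°)) = 27.26 + j42.63 V
  V2 = 48.6·(cos(111.6°) + j·sin(111.6°)) = -17.89 + j45.19 V
Step 2 — Sum components: V_total = 9.371 + j87.82 V.
Step 3 — Convert to polar: |V_total| = 88.31 V, ∠V_total = 83.9°.

V_total = 88.31∠83.9° V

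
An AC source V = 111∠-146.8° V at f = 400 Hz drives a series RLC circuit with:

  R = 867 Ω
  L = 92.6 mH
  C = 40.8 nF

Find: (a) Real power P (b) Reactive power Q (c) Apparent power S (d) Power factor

Step 1 — Angular frequency: ω = 2π·f = 2π·400 = 2513 rad/s.
Step 2 — Component impedances:
  R: Z = R = 867 Ω
  L: Z = jωL = j·2513·0.0926 = 0 + j232.7 Ω
  C: Z = 1/(jωC) = -j/(ω·C) = 0 - j9752 Ω
Step 3 — Series combination: Z_total = R + L + C = 867 - j9519 Ω = 9559∠-84.8° Ω.
Step 4 — Source phasor: V = 111∠-146.8° V = -92.88 - j60.78 V.
Step 5 — Current: I = V / Z = 0.005451 - j0.01025 A = 0.01161∠-62.0° A.
Step 6 — Complex power: S = V·I* = 0.1169 - j1.284 VA.
Step 7 — Real power: P = Re(S) = 0.1169 W.
Step 8 — Reactive power: Q = Im(S) = -1.284 VAR.
Step 9 — Apparent power: |S| = 1.289 VA.
Step 10 — Power factor: PF = P/|S| = 0.0907 (leading).

(a) P = 0.1169 W  (b) Q = -1.284 VAR  (c) S = 1.289 VA  (d) PF = 0.0907 (leading)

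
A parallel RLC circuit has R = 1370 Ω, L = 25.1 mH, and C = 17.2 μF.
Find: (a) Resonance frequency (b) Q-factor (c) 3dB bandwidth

Step 1 — Resonance: ω₀ = 1/√(LC) = 1/√(0.0251·1.72e-05) = 1522 rad/s.
Step 2 — f₀ = ω₀/(2π) = 242.2 Hz.
Step 3 — Parallel Q: Q = R/(ω₀L) = 1370/(1522·0.0251) = 35.86.
Step 4 — Bandwidth: Δω = ω₀/Q = 42.44 rad/s; BW = Δω/(2π) = 6.754 Hz.

(a) f₀ = 242.2 Hz  (b) Q = 35.86  (c) BW = 6.754 Hz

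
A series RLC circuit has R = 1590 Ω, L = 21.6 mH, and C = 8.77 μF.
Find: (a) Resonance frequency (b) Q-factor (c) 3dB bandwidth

Step 1 — Resonance: ω₀ = 1/√(LC) = 1/√(0.0216·8.77e-06) = 2298 rad/s.
Step 2 — f₀ = ω₀/(2π) = 365.7 Hz.
Step 3 — Series Q: Q = ω₀L/R = 2298·0.0216/1590 = 0.03121.
Step 4 — Bandwidth: Δω = ω₀/Q = 7.361e+04 rad/s; BW = Δω/(2π) = 1.172e+04 Hz.

(a) f₀ = 365.7 Hz  (b) Q = 0.03121  (c) BW = 1.172e+04 Hz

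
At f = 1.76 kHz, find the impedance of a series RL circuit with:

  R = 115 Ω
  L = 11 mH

Step 1 — Angular frequency: ω = 2π·f = 2π·1760 = 1.106e+04 rad/s.
Step 2 — Component impedances:
  R: Z = R = 115 Ω
  L: Z = jωL = j·1.106e+04·0.011 = 0 + j121.6 Ω
Step 3 — Series combination: Z_total = R + L = 115 + j121.6 Ω = 167.4∠46.6° Ω.

Z = 115 + j121.6 Ω = 167.4∠46.6° Ω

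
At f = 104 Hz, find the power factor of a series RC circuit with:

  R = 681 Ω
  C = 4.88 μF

Step 1 — Angular frequency: ω = 2π·f = 2π·104 = 653.5 rad/s.
Step 2 — Component impedances:
  R: Z = R = 681 Ω
  C: Z = 1/(jωC) = -j/(ω·C) = 0 - j313.6 Ω
Step 3 — Series combination: Z_total = R + C = 681 - j313.6 Ω = 749.7∠-24.7° Ω.
Step 4 — Power factor: PF = cos(φ) = Re(Z)/|Z| = 681/749.73 = 0.9083.
Step 5 — Type: Im(Z) = -313.6 ⇒ leading (phase φ = -24.7°).

PF = 0.9083 (leading, φ = -24.7°)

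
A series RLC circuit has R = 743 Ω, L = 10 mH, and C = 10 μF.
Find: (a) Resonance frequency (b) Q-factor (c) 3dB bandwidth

Step 1 — Resonance: ω₀ = 1/√(LC) = 1/√(0.01·1e-05) = 3162 rad/s.
Step 2 — f₀ = ω₀/(2π) = 503.3 Hz.
Step 3 — Series Q: Q = ω₀L/R = 3162·0.01/743 = 0.04256.
Step 4 — Bandwidth: Δω = ω₀/Q = 7.43e+04 rad/s; BW = Δω/(2π) = 1.183e+04 Hz.

(a) f₀ = 503.3 Hz  (b) Q = 0.04256  (c) BW = 1.183e+04 Hz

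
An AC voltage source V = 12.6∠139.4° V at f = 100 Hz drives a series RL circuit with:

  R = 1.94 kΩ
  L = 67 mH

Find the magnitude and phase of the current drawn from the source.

Step 1 — Angular frequency: ω = 2π·f = 2π·100 = 628.3 rad/s.
Step 2 — Component impedances:
  R: Z = R = 1940 Ω
  L: Z = jωL = j·628.3·0.067 = 0 + j42.1 Ω
Step 3 — Series combination: Z_total = R + L = 1940 + j42.1 Ω = 1940∠1.2° Ω.
Step 4 — Source phasor: V = 12.6∠139.4° V = -9.567 + j8.2 V.
Step 5 — Ohm's law: I = V / Z_total = (-9.567 + j8.2) / (1940 + j42.1) = -0.004837 + j0.004332 A.
Step 6 — Convert to polar: |I| = 0.006493 A, ∠I = 138.2°.

I = 0.006493∠138.2° A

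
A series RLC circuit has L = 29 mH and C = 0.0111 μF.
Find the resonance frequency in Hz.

Step 1 — Resonance condition Im(Z)=0 gives ω₀ = 1/√(LC).
Step 2 — ω₀ = 1/√(0.029·1.11e-08) = 5.574e+04 rad/s.
Step 3 — f₀ = ω₀/(2π) = 8871 Hz.

f₀ = 8871 Hz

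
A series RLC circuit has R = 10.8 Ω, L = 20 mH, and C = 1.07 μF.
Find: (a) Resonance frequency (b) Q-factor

Step 1 — Resonance condition Im(Z)=0 gives ω₀ = 1/√(LC).
Step 2 — ω₀ = 1/√(0.02·1.07e-06) = 6836 rad/s.
Step 3 — f₀ = ω₀/(2π) = 1088 Hz.
Step 4 — Series Q: Q = ω₀L/R = 6836·0.02/10.8 = 12.66.

(a) f₀ = 1088 Hz  (b) Q = 12.66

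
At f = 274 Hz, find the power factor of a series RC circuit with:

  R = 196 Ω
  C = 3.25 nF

Step 1 — Angular frequency: ω = 2π·f = 2π·274 = 1722 rad/s.
Step 2 — Component impedances:
  R: Z = R = 196 Ω
  C: Z = 1/(jωC) = -j/(ω·C) = 0 - j1.787e+05 Ω
Step 3 — Series combination: Z_total = R + C = 196 - j1.787e+05 Ω = 1.787e+05∠-89.9° Ω.
Step 4 — Power factor: PF = cos(φ) = Re(Z)/|Z| = 196/1.787e+05 = 0.001097.
Step 5 — Type: Im(Z) = -1.787e+05 ⇒ leading (phase φ = -89.9°).

PF = 0.001097 (leading, φ = -89.9°)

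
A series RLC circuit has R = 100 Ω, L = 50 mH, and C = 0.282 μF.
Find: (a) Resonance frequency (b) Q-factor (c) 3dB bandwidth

Step 1 — Resonance condition Im(Z)=0 gives ω₀ = 1/√(LC).
Step 2 — ω₀ = 1/√(0.05·2.82e-07) = 8422 rad/s.
Step 3 — f₀ = ω₀/(2π) = 1340 Hz.
Step 4 — Series Q: Q = ω₀L/R = 8422·0.05/100 = 4.211.
Step 5 — 3dB bandwidth: Δω = ω₀/Q = 2000 rad/s; BW = Δω/(2π) = 318.3 Hz.

(a) f₀ = 1340 Hz  (b) Q = 4.211  (c) BW = 318.3 Hz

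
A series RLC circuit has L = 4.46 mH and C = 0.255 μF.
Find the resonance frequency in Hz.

Step 1 — Resonance condition Im(Z)=0 gives ω₀ = 1/√(LC).
Step 2 — ω₀ = 1/√(0.00446·2.55e-07) = 2.965e+04 rad/s.
Step 3 — f₀ = ω₀/(2π) = 4719 Hz.

f₀ = 4719 Hz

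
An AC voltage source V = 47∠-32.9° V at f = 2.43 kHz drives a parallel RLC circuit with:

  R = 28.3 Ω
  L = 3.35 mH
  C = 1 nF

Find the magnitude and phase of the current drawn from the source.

Step 1 — Angular frequency: ω = 2π·f = 2π·2430 = 1.527e+04 rad/s.
Step 2 — Component impedances:
  R: Z = R = 28.3 Ω
  L: Z = jωL = j·1.527e+04·0.00335 = 0 + j51.15 Ω
  C: Z = 1/(jωC) = -j/(ω·C) = 0 - j6.55e+04 Ω
Step 3 — Parallel combination: 1/Z_total = 1/R + 1/L + 1/C; Z_total = 21.67 + j11.98 Ω = 24.77∠28.9° Ω.
Step 4 — Source phasor: V = 47∠-32.9° V = 39.46 - j25.53 V.
Step 5 — Ohm's law: I = V / Z_total = (39.46 - j25.53) / (21.67 + j11.98) = 0.8957 - j1.673 A.
Step 6 — Convert to polar: |I| = 1.898 A, ∠I = -61.8°.

I = 1.898∠-61.8° A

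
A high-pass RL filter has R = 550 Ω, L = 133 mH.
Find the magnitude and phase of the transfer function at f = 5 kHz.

Step 1 — Angular frequency: ω = 2π·5000 = 3.142e+04 rad/s.
Step 2 — Transfer function: H(jω) = jωL/(R + jωL).
Step 3 — Numerator jωL = j·4178; denominator R + jωL = 550 + j4178.
Step 4 — H = 0.983 + j0.1294.
Step 5 — Magnitude: |H| = 0.9914 (-0.1 dB); phase: φ = 7.5°.

|H| = 0.9914 (-0.1 dB), φ = 7.5°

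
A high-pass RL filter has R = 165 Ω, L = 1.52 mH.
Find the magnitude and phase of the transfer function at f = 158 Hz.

Step 1 — Angular frequency: ω = 2π·158 = 992.7 rad/s.
Step 2 — Transfer function: H(jω) = jωL/(R + jωL).
Step 3 — Numerator jωL = j·1.509; denominator R + jωL = 165 + j1.509.
Step 4 — H = 8.363e-05 + j0.009145.
Step 5 — Magnitude: |H| = 0.009145 (-40.8 dB); phase: φ = 89.5°.

|H| = 0.009145 (-40.8 dB), φ = 89.5°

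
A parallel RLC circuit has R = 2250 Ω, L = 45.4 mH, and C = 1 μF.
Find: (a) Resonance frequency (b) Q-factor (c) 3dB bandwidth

Step 1 — Resonance: ω₀ = 1/√(LC) = 1/√(0.0454·1e-06) = 4693 rad/s.
Step 2 — f₀ = ω₀/(2π) = 747 Hz.
Step 3 — Parallel Q: Q = R/(ω₀L) = 2250/(4693·0.0454) = 10.56.
Step 4 — Bandwidth: Δω = ω₀/Q = 444.4 rad/s; BW = Δω/(2π) = 70.74 Hz.

(a) f₀ = 747 Hz  (b) Q = 10.56  (c) BW = 70.74 Hz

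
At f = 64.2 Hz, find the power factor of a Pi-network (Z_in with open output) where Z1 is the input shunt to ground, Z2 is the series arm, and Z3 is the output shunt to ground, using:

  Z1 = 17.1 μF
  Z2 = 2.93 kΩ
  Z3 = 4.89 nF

Step 1 — Angular frequency: ω = 2π·f = 2π·64.2 = 403.4 rad/s.
Step 2 — Component impedances:
  Z1: Z = 1/(jωC) = -j/(ω·C) = 0 - j145 Ω
  Z2: Z = R = 2930 Ω
  Z3: Z = 1/(jωC) = -j/(ω·C) = 0 - j5.07e+05 Ω
Step 3 — With open output, the series arm Z2 and the output shunt Z3 appear in series to ground: Z2 + Z3 = 2930 - j5.07e+05 Ω.
Step 4 — Parallel with input shunt Z1: Z_in = Z1 || (Z2 + Z3) = 0.0002395 - j144.9 Ω = 144.9∠-90.0° Ω.
Step 5 — Power factor: PF = cos(φ) = Re(Z)/|Z| = 0.00023946/144.93 = 1.652e-06.
Step 6 — Type: Im(Z) = -144.9 ⇒ leading (phase φ = -90.0°).

PF = 1.652e-06 (leading, φ = -90.0°)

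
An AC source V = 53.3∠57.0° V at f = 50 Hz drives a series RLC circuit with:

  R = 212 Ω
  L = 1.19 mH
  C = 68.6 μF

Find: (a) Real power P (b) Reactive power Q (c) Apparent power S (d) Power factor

Step 1 — Angular frequency: ω = 2π·f = 2π·50 = 314.2 rad/s.
Step 2 — Component impedances:
  R: Z = R = 212 Ω
  L: Z = jωL = j·314.2·0.00119 = 0 + j0.3738 Ω
  C: Z = 1/(jωC) = -j/(ω·C) = 0 - j46.4 Ω
Step 3 — Series combination: Z_total = R + L + C = 212 - j46.03 Ω = 216.9∠-12.2° Ω.
Step 4 — Source phasor: V = 53.3∠57.0° V = 29.03 + j44.7 V.
Step 5 — Current: I = V / Z = 0.08705 + j0.2298 A = 0.2457∠69.2° A.
Step 6 — Complex power: S = V·I* = 12.8 - j2.778 VA.
Step 7 — Real power: P = Re(S) = 12.8 W.
Step 8 — Reactive power: Q = Im(S) = -2.778 VAR.
Step 9 — Apparent power: |S| = 13.1 VA.
Step 10 — Power factor: PF = P/|S| = 0.9772 (leading).

(a) P = 12.8 W  (b) Q = -2.778 VAR  (c) S = 13.1 VA  (d) PF = 0.9772 (leading)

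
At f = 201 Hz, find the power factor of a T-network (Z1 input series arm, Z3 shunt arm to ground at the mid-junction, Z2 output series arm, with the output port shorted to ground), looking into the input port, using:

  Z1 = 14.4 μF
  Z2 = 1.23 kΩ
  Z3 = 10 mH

Step 1 — Angular frequency: ω = 2π·f = 2π·201 = 1263 rad/s.
Step 2 — Component impedances:
  Z1: Z = 1/(jωC) = -j/(ω·C) = 0 - j54.99 Ω
  Z2: Z = R = 1230 Ω
  Z3: Z = jωL = j·1263·0.01 = 0 + j12.63 Ω
Step 3 — With the output port shorted to ground, the output series arm Z2 runs from the junction to ground; the shunt arm Z3 also runs from the junction to ground. They appear in parallel: Z3 || Z2 = 0.1297 + j12.63 Ω.
Step 4 — Series with input arm Z1: Z_in = Z1 + (Z3 || Z2) = 0.1297 - j42.36 Ω = 42.36∠-89.8° Ω.
Step 5 — Power factor: PF = cos(φ) = Re(Z)/|Z| = 0.12966/42.36 = 0.003061.
Step 6 — Type: Im(Z) = -42.36 ⇒ leading (phase φ = -89.8°).

PF = 0.003061 (leading, φ = -89.8°)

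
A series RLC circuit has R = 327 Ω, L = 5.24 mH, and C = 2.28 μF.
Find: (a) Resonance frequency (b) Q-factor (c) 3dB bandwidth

Step 1 — Resonance condition Im(Z)=0 gives ω₀ = 1/√(LC).
Step 2 — ω₀ = 1/√(0.00524·2.28e-06) = 9149 rad/s.
Step 3 — f₀ = ω₀/(2π) = 1456 Hz.
Step 4 — Series Q: Q = ω₀L/R = 9149·0.00524/327 = 0.1466.
Step 5 — 3dB bandwidth: Δω = ω₀/Q = 6.24e+04 rad/s; BW = Δω/(2π) = 9932 Hz.

(a) f₀ = 1456 Hz  (b) Q = 0.1466  (c) BW = 9932 Hz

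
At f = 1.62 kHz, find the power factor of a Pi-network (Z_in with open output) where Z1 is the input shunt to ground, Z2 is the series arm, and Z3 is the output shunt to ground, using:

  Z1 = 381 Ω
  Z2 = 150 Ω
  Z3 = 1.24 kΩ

Step 1 — Angular frequency: ω = 2π·f = 2π·1620 = 1.018e+04 rad/s.
Step 2 — Component impedances:
  Z1: Z = R = 381 Ω
  Z2: Z = R = 150 Ω
  Z3: Z = R = 1240 Ω
Step 3 — With open output, the series arm Z2 and the output shunt Z3 appear in series to ground: Z2 + Z3 = 1390 Ω.
Step 4 — Parallel with input shunt Z1: Z_in = Z1 || (Z2 + Z3) = 299 Ω = 299∠0.0° Ω.
Step 5 — Power factor: PF = cos(φ) = Re(Z)/|Z| = 299/299 = 1.
Step 6 — Type: Im(Z) = 0 ⇒ unity (phase φ = 0.0°).

PF = 1 (unity, φ = 0.0°)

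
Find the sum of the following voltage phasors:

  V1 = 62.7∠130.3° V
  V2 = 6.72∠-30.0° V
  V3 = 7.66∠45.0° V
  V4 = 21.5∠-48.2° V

Step 1 — Convert each phasor to rectangular form:
  V1 = 62.7·(cos(130.3°) + j·sin(130.3°)) = -40.55 + j47.82 V
  V2 = 6.72·(cos(-30.0°) + j·sin(-30.0°)) = 5.82 - j3.36 V
  V3 = 7.66·(cos(45.0°) + j·sin(45.0°)) = 5.416 + j5.416 V
  V4 = 21.5·(cos(-48.2°) + j·sin(-48.2°)) = 14.33 - j16.03 V
Step 2 — Sum components: V_total = -14.99 + j33.85 V.
Step 3 — Convert to polar: |V_total| = 37.02 V, ∠V_total = 113.9°.

V_total = 37.02∠113.9° V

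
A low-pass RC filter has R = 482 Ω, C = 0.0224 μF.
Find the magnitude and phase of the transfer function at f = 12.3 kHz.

Step 1 — Angular frequency: ω = 2π·1.23e+04 = 7.728e+04 rad/s.
Step 2 — Transfer function: H(jω) = 1/(1 + jωRC).
Step 3 — Denominator: 1 + jωRC = 1 + j·7.728e+04·482·2.24e-08 = 1 + j0.8344.
Step 4 — H = 0.5895 - j0.4919.
Step 5 — Magnitude: |H| = 0.7678 (-2.3 dB); phase: φ = -39.8°.

|H| = 0.7678 (-2.3 dB), φ = -39.8°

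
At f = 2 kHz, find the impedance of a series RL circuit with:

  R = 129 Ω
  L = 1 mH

Step 1 — Angular frequency: ω = 2π·f = 2π·2000 = 1.257e+04 rad/s.
Step 2 — Component impedances:
  R: Z = R = 129 Ω
  L: Z = jωL = j·1.257e+04·0.001 = 0 + j12.57 Ω
Step 3 — Series combination: Z_total = R + L = 129 + j12.57 Ω = 129.6∠5.6° Ω.

Z = 129 + j12.57 Ω = 129.6∠5.6° Ω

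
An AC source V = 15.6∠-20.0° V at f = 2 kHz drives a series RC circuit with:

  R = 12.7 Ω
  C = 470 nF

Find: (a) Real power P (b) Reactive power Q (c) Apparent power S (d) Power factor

Step 1 — Angular frequency: ω = 2π·f = 2π·2000 = 1.257e+04 rad/s.
Step 2 — Component impedances:
  R: Z = R = 12.7 Ω
  C: Z = 1/(jωC) = -j/(ω·C) = 0 - j169.3 Ω
Step 3 — Series combination: Z_total = R + C = 12.7 - j169.3 Ω = 169.8∠-85.7° Ω.
Step 4 — Source phasor: V = 15.6∠-20.0° V = 14.66 - j5.336 V.
Step 5 — Current: I = V / Z = 0.03779 + j0.08375 A = 0.09188∠65.7° A.
Step 6 — Complex power: S = V·I* = 0.1072 - j1.429 VA.
Step 7 — Real power: P = Re(S) = 0.1072 W.
Step 8 — Reactive power: Q = Im(S) = -1.429 VAR.
Step 9 — Apparent power: |S| = 1.433 VA.
Step 10 — Power factor: PF = P/|S| = 0.0748 (leading).

(a) P = 0.1072 W  (b) Q = -1.429 VAR  (c) S = 1.433 VA  (d) PF = 0.0748 (leading)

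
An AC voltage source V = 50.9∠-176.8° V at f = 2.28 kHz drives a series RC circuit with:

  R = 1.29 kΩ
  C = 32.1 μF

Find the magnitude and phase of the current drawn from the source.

Step 1 — Angular frequency: ω = 2π·f = 2π·2280 = 1.433e+04 rad/s.
Step 2 — Component impedances:
  R: Z = R = 1290 Ω
  C: Z = 1/(jωC) = -j/(ω·C) = 0 - j2.175 Ω
Step 3 — Series combination: Z_total = R + C = 1290 - j2.175 Ω = 1290∠-0.1° Ω.
Step 4 — Source phasor: V = 50.9∠-176.8° V = -50.82 - j2.841 V.
Step 5 — Ohm's law: I = V / Z_total = (-50.82 - j2.841) / (1290 - j2.175) = -0.03939 - j0.002269 A.
Step 6 — Convert to polar: |I| = 0.03946 A, ∠I = -176.7°.

I = 0.03946∠-176.7° A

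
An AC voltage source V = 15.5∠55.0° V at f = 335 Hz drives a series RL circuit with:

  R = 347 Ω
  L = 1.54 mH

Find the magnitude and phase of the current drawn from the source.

Step 1 — Angular frequency: ω = 2π·f = 2π·335 = 2105 rad/s.
Step 2 — Component impedances:
  R: Z = R = 347 Ω
  L: Z = jωL = j·2105·0.00154 = 0 + j3.241 Ω
Step 3 — Series combination: Z_total = R + L = 347 + j3.241 Ω = 347∠0.5° Ω.
Step 4 — Source phasor: V = 15.5∠55.0° V = 8.89 + j12.7 V.
Step 5 — Ohm's law: I = V / Z_total = (8.89 + j12.7) / (347 + j3.241) = 0.02596 + j0.03635 A.
Step 6 — Convert to polar: |I| = 0.04467 A, ∠I = 54.5°.

I = 0.04467∠54.5° A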